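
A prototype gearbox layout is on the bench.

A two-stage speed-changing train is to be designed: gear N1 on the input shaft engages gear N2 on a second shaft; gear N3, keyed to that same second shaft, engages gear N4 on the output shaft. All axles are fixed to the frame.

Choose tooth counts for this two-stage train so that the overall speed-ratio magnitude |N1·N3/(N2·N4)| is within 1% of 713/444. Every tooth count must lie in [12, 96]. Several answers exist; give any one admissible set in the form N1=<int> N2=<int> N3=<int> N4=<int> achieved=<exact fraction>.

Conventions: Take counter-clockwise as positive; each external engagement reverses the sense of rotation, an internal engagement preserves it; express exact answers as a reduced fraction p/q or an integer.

N1=23 N2=12 N3=31 N4=37 achieved=713/444

class = fixed-axis compound train [2-stage, 713/444 wanted]
target = 713/444 in lowest terms: an exact hit needs N1·N3 = k·713 and N2·N4 = k·444 for one integer k, every count in [12, 96]; additionally prefer no 1:1 stage (N1 ≠ N2, N3 ≠ N4)
k = 1: N1·N3 = 713 = 23·31, N2·N4 = 444 = 12·37
achieved = 23·31/(12·37) = 713/444; |achieved − target| = 0 ≤ 713/44400 ✓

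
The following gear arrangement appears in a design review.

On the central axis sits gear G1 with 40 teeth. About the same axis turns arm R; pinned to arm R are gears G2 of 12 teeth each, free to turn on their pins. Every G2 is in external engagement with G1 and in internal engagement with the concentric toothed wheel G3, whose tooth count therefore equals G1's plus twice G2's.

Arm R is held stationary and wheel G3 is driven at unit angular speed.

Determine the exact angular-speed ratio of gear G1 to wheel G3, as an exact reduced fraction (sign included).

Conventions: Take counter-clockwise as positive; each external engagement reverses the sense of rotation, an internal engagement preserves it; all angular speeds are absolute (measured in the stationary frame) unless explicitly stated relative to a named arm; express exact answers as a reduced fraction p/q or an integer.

class = planetary set [G3 = 40+2·12 = 64; Willis about the carrier]
ring teeth: 40 + 2·12 = 64
40(ω_sun−ω_arm) = −64(ω_ring−ω_arm),  ω_arm = 0, ω_ring = 1
ω_sun = 0 − (64/40)(1−0) = -8/5
ω_out/ω_in = -8/5

-8/5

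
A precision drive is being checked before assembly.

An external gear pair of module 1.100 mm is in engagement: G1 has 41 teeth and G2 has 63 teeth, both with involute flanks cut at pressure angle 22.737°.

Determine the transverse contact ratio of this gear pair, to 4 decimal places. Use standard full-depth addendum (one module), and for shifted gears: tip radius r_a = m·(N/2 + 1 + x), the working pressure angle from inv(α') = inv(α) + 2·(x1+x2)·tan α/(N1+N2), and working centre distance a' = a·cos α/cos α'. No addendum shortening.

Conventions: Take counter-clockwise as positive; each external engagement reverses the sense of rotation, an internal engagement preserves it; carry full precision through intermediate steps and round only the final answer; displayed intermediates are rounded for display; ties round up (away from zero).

recognized (one external pair, fixed centres): single-mesh tooth geometry, m = 1.100, N1 = 41, N2 = 63
base radii: r_b1 = 20.797610, r_b2 = 31.957303
tip radii: r_a1 = 23.650000, r_a2 = 35.750000
no profile shift: α' = α, a' = a
action lengths: √(r_a1²−r_b1²) = 11.259748, √(r_a2²−r_b2²) = 16.024771
base pitch p_b = π·m·cos α = 3.187201
CR = (11.259748 + 16.024771 − 57.200000·sin 22.73700°)/3.187201 = 1.624190
contact ratio ≈ 1.6242

1.6242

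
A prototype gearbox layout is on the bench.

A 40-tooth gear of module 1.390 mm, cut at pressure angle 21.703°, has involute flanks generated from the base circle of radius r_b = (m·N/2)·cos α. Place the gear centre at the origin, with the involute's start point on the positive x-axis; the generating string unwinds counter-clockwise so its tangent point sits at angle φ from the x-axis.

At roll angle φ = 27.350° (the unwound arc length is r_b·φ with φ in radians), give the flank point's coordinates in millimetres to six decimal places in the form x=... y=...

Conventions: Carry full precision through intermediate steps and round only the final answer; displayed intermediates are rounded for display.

single-mesh involute tooth geometry (40T wheel at module 1.390)
pitch radius r_p = m·N/2 = 1.390·40/2 = 27.800000
base radius r_b = r_p·cos α = 27.800000·cos 21.703° = 25.829347
roll angle φ = 27.350° = 0.47734755 rad
x = r_b·(cos φ + φ·sin φ) = 28.606570
y = r_b·(sin φ − φ·cos φ) = 0.915310

x=28.606570 y=0.915310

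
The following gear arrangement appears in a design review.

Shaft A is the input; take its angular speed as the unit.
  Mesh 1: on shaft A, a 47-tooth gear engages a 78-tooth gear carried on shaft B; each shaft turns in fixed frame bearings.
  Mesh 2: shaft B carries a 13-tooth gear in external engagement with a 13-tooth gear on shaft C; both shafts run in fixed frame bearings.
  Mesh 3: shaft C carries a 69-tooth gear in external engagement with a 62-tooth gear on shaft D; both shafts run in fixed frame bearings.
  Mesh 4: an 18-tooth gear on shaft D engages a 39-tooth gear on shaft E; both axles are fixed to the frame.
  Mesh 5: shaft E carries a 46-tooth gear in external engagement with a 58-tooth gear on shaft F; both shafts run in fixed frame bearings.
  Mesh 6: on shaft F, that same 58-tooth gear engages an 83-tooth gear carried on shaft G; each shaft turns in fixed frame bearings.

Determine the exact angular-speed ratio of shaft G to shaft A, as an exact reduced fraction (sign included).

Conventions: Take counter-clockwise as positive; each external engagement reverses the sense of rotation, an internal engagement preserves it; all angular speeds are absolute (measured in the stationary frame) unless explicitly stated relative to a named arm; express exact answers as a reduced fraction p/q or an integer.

74589/434837

class = fixed-axis compound train [6 meshes; 6 ratios multiply, 6 sense flips]
mesh 1 [47T→78T]: running ratio 47/78, sense −
mesh 2 [13T→13T]: running ratio 47/78, sense +
mesh 3 [69T→62T]: running ratio 1081/1612, sense −
mesh 4 [18T→39T]: running ratio 3243/10478, sense +
mesh 5 [46T→58T]: running ratio 74589/303862, sense −
mesh 6 [58T→83T]: running ratio 74589/434837, sense +
ω_out/ω_in = 74589/434837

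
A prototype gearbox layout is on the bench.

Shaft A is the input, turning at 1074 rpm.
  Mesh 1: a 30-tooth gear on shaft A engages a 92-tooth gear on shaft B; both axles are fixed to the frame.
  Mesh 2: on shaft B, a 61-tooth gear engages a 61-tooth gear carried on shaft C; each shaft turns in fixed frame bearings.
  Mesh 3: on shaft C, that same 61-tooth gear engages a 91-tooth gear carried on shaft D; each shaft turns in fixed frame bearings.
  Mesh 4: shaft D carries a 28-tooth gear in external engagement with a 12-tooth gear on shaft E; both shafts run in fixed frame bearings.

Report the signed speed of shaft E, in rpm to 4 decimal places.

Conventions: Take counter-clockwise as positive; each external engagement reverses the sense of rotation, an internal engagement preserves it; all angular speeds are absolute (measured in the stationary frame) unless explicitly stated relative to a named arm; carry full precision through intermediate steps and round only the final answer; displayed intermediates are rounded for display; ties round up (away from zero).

4-mesh fixed-axis compound train (all bearings frame-fixed)
mesh 1 [30T→92T]: ω = 1074.0000×30/92 = 350.2174 rpm, sense flips to −
mesh 2 [61T→61T]: ω = 350.2174×61/61 = 350.2174 rpm, sense flips to +
mesh 3 [61T→91T]: ω = 350.2174×61/91 = 234.7611 rpm, sense flips to −
mesh 4 [28T→12T]: ω = 234.7611×28/12 = 547.7759 rpm, sense flips to +
signed output speed = +547.7759 rpm

+547.7759 rpm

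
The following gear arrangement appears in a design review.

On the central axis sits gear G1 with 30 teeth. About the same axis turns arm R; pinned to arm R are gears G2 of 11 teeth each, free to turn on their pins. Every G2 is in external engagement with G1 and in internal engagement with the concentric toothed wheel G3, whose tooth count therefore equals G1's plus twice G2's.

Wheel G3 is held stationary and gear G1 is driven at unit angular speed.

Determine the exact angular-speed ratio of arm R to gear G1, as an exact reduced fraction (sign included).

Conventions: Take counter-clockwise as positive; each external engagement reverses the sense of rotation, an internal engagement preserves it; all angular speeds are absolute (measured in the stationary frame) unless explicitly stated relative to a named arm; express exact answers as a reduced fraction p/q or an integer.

15/41

topology: planetary set — G1 30T / G2 11T / G3 52T, arm = carrier (Willis)
ring teeth: 30 + 2·11 = 52
30(ω_sun−ω_arm) = −52(ω_ring−ω_arm),  ω_ring = 0, ω_sun = 1
30(1−ω_arm) = −52(0−ω_arm)  ⇒  82·ω_arm = 30  ⇒  ω_arm = 15/41
ω_out/ω_in = 15/41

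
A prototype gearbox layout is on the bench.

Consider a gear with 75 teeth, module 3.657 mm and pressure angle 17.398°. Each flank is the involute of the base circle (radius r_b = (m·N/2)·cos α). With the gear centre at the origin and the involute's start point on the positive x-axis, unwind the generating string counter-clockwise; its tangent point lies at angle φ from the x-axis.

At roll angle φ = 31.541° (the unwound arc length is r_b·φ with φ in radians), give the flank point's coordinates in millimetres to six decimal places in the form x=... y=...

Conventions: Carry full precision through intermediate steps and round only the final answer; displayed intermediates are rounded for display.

x=149.215130 y=7.058907

class = single-mesh tooth geometry [base-circle involute, m = 3.657, 75T]
pitch radius r_p = m·N/2 = 3.657·75/2 = 137.137500
base radius r_b = r_p·cos α = 137.137500·cos 17.398° = 130.863564
roll angle φ = 31.541° = 0.55049430 rad
x = r_b·(cos φ + φ·sin φ) = 149.215130
y = r_b·(sin φ − φ·cos φ) = 7.058907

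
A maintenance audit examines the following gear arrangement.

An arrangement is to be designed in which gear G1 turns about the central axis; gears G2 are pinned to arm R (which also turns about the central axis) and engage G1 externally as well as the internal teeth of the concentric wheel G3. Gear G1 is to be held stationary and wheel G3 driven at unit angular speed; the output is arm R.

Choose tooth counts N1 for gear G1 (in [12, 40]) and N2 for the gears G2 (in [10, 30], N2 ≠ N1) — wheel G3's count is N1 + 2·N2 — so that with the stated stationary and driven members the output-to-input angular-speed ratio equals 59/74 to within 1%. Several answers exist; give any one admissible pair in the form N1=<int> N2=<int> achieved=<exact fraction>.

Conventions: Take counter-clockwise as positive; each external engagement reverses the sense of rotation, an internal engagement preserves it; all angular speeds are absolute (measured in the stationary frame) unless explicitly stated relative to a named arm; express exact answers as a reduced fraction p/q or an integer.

N1=15 N2=22 achieved=59/74

design class (target 59/74): planetary set
Willis with ω_sun = 0: ω_arm/ω_ring = N3/(N1+N3); set equal to 59/74  ⇒  N3/N1 = (59/74)/(1 − 59/74) = 59/15
N3 = N1 + 2·N2  ⇒  N2/N1 = (N3/N1 − 1)/2 = (59/15 − 1)/2 = 22/15
smallest multiple with N1 ≥ 12 and N2 ≥ 10: k = 1  ⇒  N1 = 1·15 = 15, N2 = 1·22 = 22 (N1 ≤ 40, N2 ≤ 30, N2 ≠ N1 ✓), N3 = 15 + 2·22 = 59
check: N3/(N1+N3) with N1 = 15, N3 = 59 gives 59/74; |achieved − target| = 0 ≤ 59/7400 ✓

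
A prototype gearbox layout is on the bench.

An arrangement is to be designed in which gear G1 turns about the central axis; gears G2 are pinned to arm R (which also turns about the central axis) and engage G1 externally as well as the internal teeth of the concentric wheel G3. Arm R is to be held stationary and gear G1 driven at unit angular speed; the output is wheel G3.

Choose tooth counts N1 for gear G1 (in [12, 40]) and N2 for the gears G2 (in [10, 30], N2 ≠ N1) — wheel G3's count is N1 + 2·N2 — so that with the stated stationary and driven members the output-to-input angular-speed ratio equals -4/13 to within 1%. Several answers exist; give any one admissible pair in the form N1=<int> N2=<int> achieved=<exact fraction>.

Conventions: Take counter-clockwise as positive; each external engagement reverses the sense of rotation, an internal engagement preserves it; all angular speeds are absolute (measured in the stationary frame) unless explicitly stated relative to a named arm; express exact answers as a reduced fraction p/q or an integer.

class = planetary set [ratio -4/13 wanted; Willis about the carrier]
Willis with ω_arm = 0: ω_ring/ω_sun = −N1/N3; set equal to -4/13  ⇒  N3/N1 = −1/(-4/13) = 13/4
N3 = N1 + 2·N2  ⇒  N2/N1 = (N3/N1 − 1)/2 = (13/4 − 1)/2 = 9/8
smallest multiple with N1 ≥ 12 and N2 ≥ 10: k = 2  ⇒  N1 = 2·8 = 16, N2 = 2·9 = 18 (N1 ≤ 40, N2 ≤ 30, N2 ≠ N1 ✓), N3 = 16 + 2·18 = 52
check: −N1/N3 with N1 = 16, N3 = 52 gives -4/13; |achieved − target| = 0 ≤ 1/325 ✓

N1=16 N2=18 achieved=-4/13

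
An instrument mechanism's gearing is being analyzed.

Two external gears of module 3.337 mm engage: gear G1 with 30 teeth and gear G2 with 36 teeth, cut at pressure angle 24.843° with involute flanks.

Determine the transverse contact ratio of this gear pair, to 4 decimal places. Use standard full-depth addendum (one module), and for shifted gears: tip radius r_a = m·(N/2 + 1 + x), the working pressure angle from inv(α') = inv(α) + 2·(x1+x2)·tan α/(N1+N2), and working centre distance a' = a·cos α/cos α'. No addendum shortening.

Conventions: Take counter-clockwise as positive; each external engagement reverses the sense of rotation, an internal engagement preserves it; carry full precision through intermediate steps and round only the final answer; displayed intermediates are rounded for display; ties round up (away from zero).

1.4908

recognized (one external pair, fixed centres): single-mesh tooth geometry, m = 3.337, N1 = 30, N2 = 36
base radii: r_b1 = 45.423032, r_b2 = 54.507638
tip radii: r_a1 = 53.392000, r_a2 = 63.403000
no profile shift: α' = α, a' = a
action lengths: √(r_a1²−r_b1²) = 28.061608, √(r_a2²−r_b2²) = 32.386074
base pitch p_b = π·m·cos α = 9.513378
CR = (28.061608 + 32.386074 − 110.121000·sin 24.84300°)/9.513378 = 1.490763
contact ratio ≈ 1.4908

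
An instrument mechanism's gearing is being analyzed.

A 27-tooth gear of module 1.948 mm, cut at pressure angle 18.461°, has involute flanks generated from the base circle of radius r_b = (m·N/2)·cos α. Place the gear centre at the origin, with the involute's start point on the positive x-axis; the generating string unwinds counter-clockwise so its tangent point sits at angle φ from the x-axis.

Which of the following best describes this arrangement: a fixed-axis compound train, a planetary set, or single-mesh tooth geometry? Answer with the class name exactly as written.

single-mesh tooth geometry

single-mesh involute tooth geometry (27T wheel at module 1.948)
classification: single-mesh tooth geometry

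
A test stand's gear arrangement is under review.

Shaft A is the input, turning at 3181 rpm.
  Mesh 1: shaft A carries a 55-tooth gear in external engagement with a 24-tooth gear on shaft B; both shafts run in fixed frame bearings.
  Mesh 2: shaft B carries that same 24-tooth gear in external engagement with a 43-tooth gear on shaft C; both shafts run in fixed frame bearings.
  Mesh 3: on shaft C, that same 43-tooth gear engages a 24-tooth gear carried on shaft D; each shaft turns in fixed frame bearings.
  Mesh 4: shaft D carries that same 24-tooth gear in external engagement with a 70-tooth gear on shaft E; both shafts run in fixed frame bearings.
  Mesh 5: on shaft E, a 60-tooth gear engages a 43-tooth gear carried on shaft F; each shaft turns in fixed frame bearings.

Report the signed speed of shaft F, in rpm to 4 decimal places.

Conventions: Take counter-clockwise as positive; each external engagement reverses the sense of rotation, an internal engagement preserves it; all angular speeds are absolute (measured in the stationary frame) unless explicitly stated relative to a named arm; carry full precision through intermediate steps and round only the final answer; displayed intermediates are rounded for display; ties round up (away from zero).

class = fixed-axis compound train [5 meshes; 5 ratios multiply, 5 sense flips]
mesh 1 [55T→24T]: ω = 3181.0000×55/24 = 7289.7917 rpm, sense flips to −
mesh 2 [24T→43T]: ω = 7289.7917×24/43 = 4068.7209 rpm, sense flips to +
mesh 3 [43T→24T]: ω = 4068.7209×43/24 = 7289.7917 rpm, sense flips to −
mesh 4 [24T→70T]: ω = 7289.7917×24/70 = 2499.3571 rpm, sense flips to +
mesh 5 [60T→43T]: ω = 2499.3571×60/43 = 3487.4751 rpm, sense flips to −
signed output speed = -3487.4751 rpm

-3487.4751 rpm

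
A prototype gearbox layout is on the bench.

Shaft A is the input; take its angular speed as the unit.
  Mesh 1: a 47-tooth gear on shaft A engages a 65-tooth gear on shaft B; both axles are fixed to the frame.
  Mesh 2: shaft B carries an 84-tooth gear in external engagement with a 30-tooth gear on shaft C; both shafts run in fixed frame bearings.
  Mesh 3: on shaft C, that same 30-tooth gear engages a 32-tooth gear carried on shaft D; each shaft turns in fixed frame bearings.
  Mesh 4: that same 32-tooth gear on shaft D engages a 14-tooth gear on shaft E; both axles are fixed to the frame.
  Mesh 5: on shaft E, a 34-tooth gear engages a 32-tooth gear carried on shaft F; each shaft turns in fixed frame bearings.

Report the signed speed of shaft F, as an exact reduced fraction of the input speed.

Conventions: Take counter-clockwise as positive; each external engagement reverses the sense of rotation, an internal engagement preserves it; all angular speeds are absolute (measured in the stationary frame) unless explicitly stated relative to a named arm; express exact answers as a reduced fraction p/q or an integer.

5-mesh fixed-axis compound train (all bearings frame-fixed)
mesh 1 [47T→65T]: |ω|/ω_in = 1×47/65 = 47/65, sense flips to −
mesh 2 [84T→30T]: |ω|/ω_in = (47/65)×84/30 = 658/325, sense flips to +
mesh 3 [30T→32T]: |ω|/ω_in = (658/325)×30/32 = 987/520, sense flips to −
mesh 4 [32T→14T]: |ω|/ω_in = (987/520)×32/14 = 282/65, sense flips to +
mesh 5 [34T→32T]: |ω|/ω_in = (282/65)×34/32 = 2397/520, sense flips to −
signed output speed (× input speed) = -2397/520

-2397/520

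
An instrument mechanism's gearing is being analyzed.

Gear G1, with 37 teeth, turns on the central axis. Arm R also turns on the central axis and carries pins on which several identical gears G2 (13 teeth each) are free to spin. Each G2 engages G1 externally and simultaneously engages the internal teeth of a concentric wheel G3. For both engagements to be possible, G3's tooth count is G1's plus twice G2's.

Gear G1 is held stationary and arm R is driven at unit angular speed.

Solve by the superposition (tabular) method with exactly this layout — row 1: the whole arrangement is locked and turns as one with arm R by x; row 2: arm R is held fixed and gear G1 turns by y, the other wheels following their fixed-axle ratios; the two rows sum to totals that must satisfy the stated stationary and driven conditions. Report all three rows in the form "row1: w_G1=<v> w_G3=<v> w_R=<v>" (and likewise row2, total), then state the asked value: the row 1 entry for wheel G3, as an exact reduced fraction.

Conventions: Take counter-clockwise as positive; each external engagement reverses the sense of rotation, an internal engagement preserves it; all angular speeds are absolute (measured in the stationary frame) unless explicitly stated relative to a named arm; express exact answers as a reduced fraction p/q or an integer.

row1: w_G1=1 w_G3=1 w_R=1
row2: w_G1=-1 w_G3=37/63 w_R=0
total: w_G1=0 w_G3=100/63 w_R=1
asked value: 1

planetary set (37T centre, 13T on arm, 63T internal) — Willis relation
row 1 — lock + rotate with arm: ω_sun = ω_ring = ω_arm = x
row 2 — arm fixed, fixed-axis ratios: sun y, ring −(37/63)·y, arm 0
boundary: total ω_sun = x + y = 0 and total ω_arm = x = 1  ⇒  y = -1, x = 1
row 2 ring = −(37/63)·(-1) = 37/63
totals (row 1 + row 2): sun 1 + (-1) = 0, ring 1 + 37/63 = 100/63, arm 1 + 0 = 1
asked cell (row1, ring) = 1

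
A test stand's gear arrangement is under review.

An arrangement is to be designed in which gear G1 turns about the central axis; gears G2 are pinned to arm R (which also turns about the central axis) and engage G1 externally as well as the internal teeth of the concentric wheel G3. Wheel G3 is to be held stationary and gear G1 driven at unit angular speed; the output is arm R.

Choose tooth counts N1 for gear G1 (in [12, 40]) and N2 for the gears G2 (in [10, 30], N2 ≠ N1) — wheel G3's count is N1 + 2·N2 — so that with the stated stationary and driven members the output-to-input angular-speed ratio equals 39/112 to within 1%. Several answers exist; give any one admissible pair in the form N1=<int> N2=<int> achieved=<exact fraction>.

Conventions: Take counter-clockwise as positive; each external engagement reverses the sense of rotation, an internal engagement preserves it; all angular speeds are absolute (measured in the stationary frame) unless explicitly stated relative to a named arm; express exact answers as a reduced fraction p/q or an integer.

N1=39 N2=17 achieved=39/112

class = planetary set [ratio 39/112 wanted; Willis about the carrier]
Willis with ω_ring = 0: ω_arm/ω_sun = N1/(N1+N3); set equal to 39/112  ⇒  N3/N1 = 1/(39/112) − 1 = 73/39
N3 = N1 + 2·N2  ⇒  N2/N1 = (N3/N1 − 1)/2 = (73/39 − 1)/2 = 17/39
smallest multiple with N1 ≥ 12 and N2 ≥ 10: k = 1  ⇒  N1 = 1·39 = 39, N2 = 1·17 = 17 (N1 ≤ 40, N2 ≤ 30, N2 ≠ N1 ✓), N3 = 39 + 2·17 = 73
check: N1/(N1+N3) with N1 = 39, N3 = 73 gives 39/112; |achieved − target| = 0 ≤ 39/11200 ✓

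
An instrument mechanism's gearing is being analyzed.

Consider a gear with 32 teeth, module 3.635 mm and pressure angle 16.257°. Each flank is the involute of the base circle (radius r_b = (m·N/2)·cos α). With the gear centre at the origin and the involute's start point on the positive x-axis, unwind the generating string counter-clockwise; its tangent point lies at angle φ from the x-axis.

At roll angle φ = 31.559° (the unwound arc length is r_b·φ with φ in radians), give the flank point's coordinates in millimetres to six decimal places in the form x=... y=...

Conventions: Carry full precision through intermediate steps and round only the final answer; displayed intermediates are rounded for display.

x=63.672658 y=3.016821

topology: single-mesh involute geometry — m = 3.635, N = 32
pitch radius r_p = m·N/2 = 3.635·32/2 = 58.160000
base radius r_b = r_p·cos α = 58.160000·cos 16.257° = 55.834511
roll angle φ = 31.559° = 0.55080846 rad
x = r_b·(cos φ + φ·sin φ) = 63.672658
y = r_b·(sin φ − φ·cos φ) = 3.016821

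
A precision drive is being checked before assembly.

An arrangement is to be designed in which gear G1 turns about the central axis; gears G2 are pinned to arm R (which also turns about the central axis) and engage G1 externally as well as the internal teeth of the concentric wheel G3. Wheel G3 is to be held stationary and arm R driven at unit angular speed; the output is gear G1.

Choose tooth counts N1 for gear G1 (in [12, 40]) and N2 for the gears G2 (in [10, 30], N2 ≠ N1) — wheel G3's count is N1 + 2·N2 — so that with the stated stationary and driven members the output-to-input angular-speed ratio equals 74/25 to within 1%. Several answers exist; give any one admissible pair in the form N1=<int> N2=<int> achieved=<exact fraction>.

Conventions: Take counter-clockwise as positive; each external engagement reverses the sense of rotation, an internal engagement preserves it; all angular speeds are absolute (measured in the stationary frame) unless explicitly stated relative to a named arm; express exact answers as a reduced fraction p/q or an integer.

planetary set to be sized for 74/25 (Willis relation)
Willis with ω_ring = 0: ω_sun/ω_arm = (N1+N3)/N1; set equal to 74/25  ⇒  N3/N1 = 74/25 − 1 = 49/25
N3 = N1 + 2·N2  ⇒  N2/N1 = (N3/N1 − 1)/2 = (49/25 − 1)/2 = 12/25
smallest multiple with N1 ≥ 12 and N2 ≥ 10: k = 1  ⇒  N1 = 1·25 = 25, N2 = 1·12 = 12 (N1 ≤ 40, N2 ≤ 30, N2 ≠ N1 ✓), N3 = 25 + 2·12 = 49
check: (N1+N3)/N1 with N1 = 25, N3 = 49 gives 74/25; |achieved − target| = 0 ≤ 37/1250 ✓

N1=25 N2=12 achieved=74/25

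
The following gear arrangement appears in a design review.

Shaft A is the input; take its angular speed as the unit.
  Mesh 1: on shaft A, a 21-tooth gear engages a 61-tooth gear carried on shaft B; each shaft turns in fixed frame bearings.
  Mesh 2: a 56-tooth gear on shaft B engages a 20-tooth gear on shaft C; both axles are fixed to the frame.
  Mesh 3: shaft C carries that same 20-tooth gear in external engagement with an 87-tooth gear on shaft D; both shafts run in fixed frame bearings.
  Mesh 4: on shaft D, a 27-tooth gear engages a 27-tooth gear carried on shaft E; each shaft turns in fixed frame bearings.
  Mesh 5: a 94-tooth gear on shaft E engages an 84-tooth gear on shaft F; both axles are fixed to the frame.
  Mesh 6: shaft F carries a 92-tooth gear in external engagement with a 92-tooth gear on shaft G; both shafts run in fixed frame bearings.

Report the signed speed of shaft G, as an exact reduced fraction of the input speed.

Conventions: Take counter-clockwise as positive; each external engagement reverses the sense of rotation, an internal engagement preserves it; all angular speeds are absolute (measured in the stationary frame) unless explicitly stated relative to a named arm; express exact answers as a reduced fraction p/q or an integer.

6-mesh fixed-axis compound train (all bearings frame-fixed)
mesh 1 [21T→61T]: |ω|/ω_in = 1×21/61 = 21/61, sense flips to −
mesh 2 [56T→20T]: |ω|/ω_in = (21/61)×56/20 = 294/305, sense flips to +
mesh 3 [20T→87T]: |ω|/ω_in = (294/305)×20/87 = 392/1769, sense flips to −
mesh 4 [27T→27T]: |ω|/ω_in = (392/1769)×27/27 = 392/1769, sense flips to +
mesh 5 [94T→84T]: |ω|/ω_in = (392/1769)×94/84 = 1316/5307, sense flips to −
mesh 6 [92T→92T]: |ω|/ω_in = (1316/5307)×92/92 = 1316/5307, sense flips to +
signed output speed (× input speed) = 1316/5307

1316/5307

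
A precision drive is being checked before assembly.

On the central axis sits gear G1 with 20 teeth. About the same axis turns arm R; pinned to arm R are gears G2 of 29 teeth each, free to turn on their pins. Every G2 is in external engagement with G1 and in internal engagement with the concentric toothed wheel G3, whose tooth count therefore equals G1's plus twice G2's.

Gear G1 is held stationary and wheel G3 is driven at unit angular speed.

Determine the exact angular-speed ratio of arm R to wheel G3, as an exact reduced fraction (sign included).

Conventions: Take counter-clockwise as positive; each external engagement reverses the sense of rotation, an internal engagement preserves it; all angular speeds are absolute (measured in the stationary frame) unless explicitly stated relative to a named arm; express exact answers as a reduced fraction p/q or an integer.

39/49

recognized (axles ride arm R): planetary set, 20/29/78 teeth
ring teeth: 20 + 2·29 = 78
20(ω_sun−ω_arm) = −78(ω_ring−ω_arm),  ω_sun = 0, ω_ring = 1
20(0−ω_arm) = −78(1−ω_arm)  ⇒  98·ω_arm = 78  ⇒  ω_arm = 39/49
ω_out/ω_in = 39/49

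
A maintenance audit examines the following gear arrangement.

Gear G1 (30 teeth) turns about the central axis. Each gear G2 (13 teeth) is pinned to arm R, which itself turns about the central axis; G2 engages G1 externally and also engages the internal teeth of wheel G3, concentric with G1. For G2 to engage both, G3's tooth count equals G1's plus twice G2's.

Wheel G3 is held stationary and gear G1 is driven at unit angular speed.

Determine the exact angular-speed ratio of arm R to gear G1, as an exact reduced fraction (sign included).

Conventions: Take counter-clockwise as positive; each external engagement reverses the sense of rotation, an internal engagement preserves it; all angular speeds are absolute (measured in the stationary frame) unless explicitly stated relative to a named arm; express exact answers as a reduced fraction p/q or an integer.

topology: planetary set — G1 30T / G2 13T / G3 56T, arm = carrier (Willis)
ring teeth: 30 + 2·13 = 56
30(ω_sun−ω_arm) = −56(ω_ring−ω_arm),  ω_ring = 0, ω_sun = 1
30(1−ω_arm) = −56(0−ω_arm)  ⇒  86·ω_arm = 30  ⇒  ω_arm = 15/43
ω_out/ω_in = 15/43

15/43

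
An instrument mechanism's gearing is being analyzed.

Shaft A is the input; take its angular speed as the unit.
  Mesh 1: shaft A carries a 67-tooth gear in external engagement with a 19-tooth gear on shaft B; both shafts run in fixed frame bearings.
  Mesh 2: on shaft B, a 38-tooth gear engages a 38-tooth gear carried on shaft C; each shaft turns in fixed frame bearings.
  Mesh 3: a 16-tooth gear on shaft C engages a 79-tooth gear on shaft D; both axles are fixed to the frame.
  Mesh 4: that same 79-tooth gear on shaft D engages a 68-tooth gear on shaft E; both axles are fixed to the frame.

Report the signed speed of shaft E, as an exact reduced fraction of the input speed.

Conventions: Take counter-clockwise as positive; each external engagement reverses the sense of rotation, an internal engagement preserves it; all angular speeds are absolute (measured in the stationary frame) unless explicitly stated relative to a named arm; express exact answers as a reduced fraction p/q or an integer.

4-mesh fixed-axis compound train (all bearings frame-fixed)
mesh 1 [67T→19T]: |ω|/ω_in = 1×67/19 = 67/19, sense flips to −
mesh 2 [38T→38T]: |ω|/ω_in = (67/19)×38/38 = 67/19, sense flips to +
mesh 3 [16T→79T]: |ω|/ω_in = (67/19)×16/79 = 1072/1501, sense flips to −
mesh 4 [79T→68T]: |ω|/ω_in = (1072/1501)×79/68 = 268/323, sense flips to +
signed output speed (× input speed) = 268/323

268/323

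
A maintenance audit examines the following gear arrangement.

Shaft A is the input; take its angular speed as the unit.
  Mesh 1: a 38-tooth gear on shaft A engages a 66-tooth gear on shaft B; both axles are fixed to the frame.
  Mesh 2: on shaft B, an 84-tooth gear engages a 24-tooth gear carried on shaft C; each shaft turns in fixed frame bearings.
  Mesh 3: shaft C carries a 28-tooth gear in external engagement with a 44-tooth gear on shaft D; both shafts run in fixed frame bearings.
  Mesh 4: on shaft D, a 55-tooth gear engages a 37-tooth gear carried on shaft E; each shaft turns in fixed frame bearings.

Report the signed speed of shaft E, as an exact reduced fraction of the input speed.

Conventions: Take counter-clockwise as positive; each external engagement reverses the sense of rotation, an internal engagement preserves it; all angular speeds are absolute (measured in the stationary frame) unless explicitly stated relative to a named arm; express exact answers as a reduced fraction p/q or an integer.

4-mesh fixed-axis compound train (all bearings frame-fixed)
mesh 1 [38T→66T]: |ω|/ω_in = 1×38/66 = 19/33, sense flips to −
mesh 2 [84T→24T]: |ω|/ω_in = (19/33)×84/24 = 133/66, sense flips to +
mesh 3 [28T→44T]: |ω|/ω_in = (133/66)×28/44 = 931/726, sense flips to −
mesh 4 [55T→37T]: |ω|/ω_in = (931/726)×55/37 = 4655/2442, sense flips to +
signed output speed (× input speed) = 4655/2442

4655/2442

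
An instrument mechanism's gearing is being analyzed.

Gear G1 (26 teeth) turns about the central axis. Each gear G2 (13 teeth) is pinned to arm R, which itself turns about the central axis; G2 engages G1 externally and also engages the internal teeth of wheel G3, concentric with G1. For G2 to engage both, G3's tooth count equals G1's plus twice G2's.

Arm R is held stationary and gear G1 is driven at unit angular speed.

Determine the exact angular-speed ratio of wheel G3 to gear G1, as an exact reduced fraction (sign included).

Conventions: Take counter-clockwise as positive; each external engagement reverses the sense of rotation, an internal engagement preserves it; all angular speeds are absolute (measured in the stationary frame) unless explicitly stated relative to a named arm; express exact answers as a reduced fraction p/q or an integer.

class = planetary set [G3 = 26+2·13 = 52; Willis about the carrier]
ring teeth: 26 + 2·13 = 52
26(ω_sun−ω_arm) = −52(ω_ring−ω_arm),  ω_arm = 0, ω_sun = 1
ω_ring = 0 − (26/52)(1−0) = -1/2
ω_out/ω_in = -1/2

-1/2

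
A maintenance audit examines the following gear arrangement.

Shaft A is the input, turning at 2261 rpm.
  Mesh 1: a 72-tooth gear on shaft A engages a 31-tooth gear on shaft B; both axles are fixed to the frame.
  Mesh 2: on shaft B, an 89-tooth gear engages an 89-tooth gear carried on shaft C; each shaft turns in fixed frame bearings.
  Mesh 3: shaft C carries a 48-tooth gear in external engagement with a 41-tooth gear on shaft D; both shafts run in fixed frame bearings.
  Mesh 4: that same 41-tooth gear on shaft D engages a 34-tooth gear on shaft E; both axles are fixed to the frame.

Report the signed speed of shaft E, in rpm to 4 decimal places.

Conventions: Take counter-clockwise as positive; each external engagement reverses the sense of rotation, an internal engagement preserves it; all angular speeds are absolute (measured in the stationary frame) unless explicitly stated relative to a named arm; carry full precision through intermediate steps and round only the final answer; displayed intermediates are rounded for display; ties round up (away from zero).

+7413.6774 rpm

4-mesh fixed-axis compound train (all bearings frame-fixed)
mesh 1 [72T→31T]: ω = 2261.0000×72/31 = 5251.3548 rpm, sense flips to −
mesh 2 [89T→89T]: ω = 5251.3548×89/89 = 5251.3548 rpm, sense flips to +
mesh 3 [48T→41T]: ω = 5251.3548×48/41 = 6147.9276 rpm, sense flips to −
mesh 4 [41T→34T]: ω = 6147.9276×41/34 = 7413.6774 rpm, sense flips to +
signed output speed = +7413.6774 rpm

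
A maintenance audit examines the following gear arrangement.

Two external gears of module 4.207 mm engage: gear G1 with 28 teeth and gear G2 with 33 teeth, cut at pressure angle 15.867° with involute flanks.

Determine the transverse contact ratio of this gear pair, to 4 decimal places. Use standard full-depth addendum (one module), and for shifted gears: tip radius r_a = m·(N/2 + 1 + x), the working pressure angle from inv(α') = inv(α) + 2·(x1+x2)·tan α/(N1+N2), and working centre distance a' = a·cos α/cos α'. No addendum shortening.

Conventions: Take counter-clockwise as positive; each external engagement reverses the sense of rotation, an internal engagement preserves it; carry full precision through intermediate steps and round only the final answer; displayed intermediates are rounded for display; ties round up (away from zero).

1.8665

recognized (one external pair, fixed centres): single-mesh tooth geometry, m = 4.207, N1 = 28, N2 = 33
base radii: r_b1 = 56.653924, r_b2 = 66.770696
tip radii: r_a1 = 63.105000, r_a2 = 73.622500
no profile shift: α' = α, a' = a
action lengths: √(r_a1²−r_b1²) = 27.795215, √(r_a2²−r_b2²) = 31.015265
base pitch p_b = π·m·cos α = 12.713111
CR = (27.795215 + 31.015265 − 128.313500·sin 15.86700°)/12.713111 = 1.866490
contact ratio ≈ 1.8665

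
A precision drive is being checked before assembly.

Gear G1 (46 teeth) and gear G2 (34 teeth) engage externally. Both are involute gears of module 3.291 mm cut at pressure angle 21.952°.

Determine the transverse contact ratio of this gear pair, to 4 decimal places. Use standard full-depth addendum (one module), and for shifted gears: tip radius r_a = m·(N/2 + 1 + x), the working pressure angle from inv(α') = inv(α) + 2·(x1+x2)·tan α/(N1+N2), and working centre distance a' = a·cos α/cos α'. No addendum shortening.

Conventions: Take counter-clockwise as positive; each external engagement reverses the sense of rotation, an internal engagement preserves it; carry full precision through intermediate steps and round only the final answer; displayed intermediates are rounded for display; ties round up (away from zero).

1.6220

topology: single-mesh involute geometry — m = 3.291, 46T/34T pair
base radii: r_b1 = 70.205058, r_b2 = 51.890695
tip radii: r_a1 = 78.984000, r_a2 = 59.238000
no profile shift: α' = α, a' = a
action lengths: √(r_a1²−r_b1²) = 36.190084, √(r_a2²−r_b2²) = 28.574402
base pitch p_b = π·m·cos α = 9.589378
CR = (36.190084 + 28.574402 − 131.640000·sin 21.95200°)/9.589378 = 1.621955
contact ratio ≈ 1.6220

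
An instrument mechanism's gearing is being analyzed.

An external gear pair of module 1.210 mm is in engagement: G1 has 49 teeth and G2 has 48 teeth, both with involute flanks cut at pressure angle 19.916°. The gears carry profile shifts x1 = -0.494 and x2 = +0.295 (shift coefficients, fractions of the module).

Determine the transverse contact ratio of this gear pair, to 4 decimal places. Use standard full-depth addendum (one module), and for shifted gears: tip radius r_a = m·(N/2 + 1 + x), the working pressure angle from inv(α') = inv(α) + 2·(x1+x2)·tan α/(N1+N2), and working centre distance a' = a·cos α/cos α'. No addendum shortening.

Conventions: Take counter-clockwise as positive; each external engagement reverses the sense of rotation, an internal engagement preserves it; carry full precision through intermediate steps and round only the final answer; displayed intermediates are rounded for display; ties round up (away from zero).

1.7758

single-mesh involute tooth geometry (49T engaging 48T at module 1.210)
base radii: r_b1 = 27.872023, r_b2 = 27.303206
tip radii: r_a1 = 30.257260, r_a2 = 30.606950
inv(α') = inv(19.916°) + 2·(-0.494+0.295)·tan α/(49+48) = 0.01322446  ⇒  α' = 19.24281°
a' = a·cos α / cos α' = 58.6850·cos 19.916°/cos 19.24281° = 58.440264
action lengths: √(r_a1²−r_b1²) = 11.775064, √(r_a2²−r_b2²) = 13.831860
base pitch p_b = π·m·cos α = 3.573981
CR = (11.775064 + 13.831860 − 58.440264·sin 19.24281°)/3.573981 = 1.775790
contact ratio ≈ 1.7758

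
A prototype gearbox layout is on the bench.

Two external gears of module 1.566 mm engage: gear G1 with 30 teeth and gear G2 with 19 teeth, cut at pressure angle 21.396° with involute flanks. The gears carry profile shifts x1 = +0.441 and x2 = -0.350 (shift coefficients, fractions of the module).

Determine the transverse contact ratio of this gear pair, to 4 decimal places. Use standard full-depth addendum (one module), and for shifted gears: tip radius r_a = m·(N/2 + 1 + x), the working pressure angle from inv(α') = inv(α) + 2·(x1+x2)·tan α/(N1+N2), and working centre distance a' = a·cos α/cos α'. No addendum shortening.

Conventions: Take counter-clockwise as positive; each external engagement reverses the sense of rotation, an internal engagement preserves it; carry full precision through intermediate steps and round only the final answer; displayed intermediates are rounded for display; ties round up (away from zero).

topology: single-mesh involute geometry — m = 1.566, 30T/19T pair
base radii: r_b1 = 21.871099, r_b2 = 13.851696
tip radii: r_a1 = 25.746606, r_a2 = 15.894900
inv(α') = inv(21.396°) + 2·(+0.441-0.350)·tan α/(30+19) = 0.01983985  ⇒  α' = 21.92462°
a' = a·cos α / cos α' = 38.3670·cos 21.396°/cos 21.92462° = 38.507841
action lengths: √(r_a1²−r_b1²) = 13.584651, √(r_a2²−r_b2²) = 7.796047
base pitch p_b = π·m·cos α = 4.580672
CR = (13.584651 + 7.796047 − 38.507841·sin 21.92462°)/4.580672 = 1.528682
contact ratio ≈ 1.5287

1.5287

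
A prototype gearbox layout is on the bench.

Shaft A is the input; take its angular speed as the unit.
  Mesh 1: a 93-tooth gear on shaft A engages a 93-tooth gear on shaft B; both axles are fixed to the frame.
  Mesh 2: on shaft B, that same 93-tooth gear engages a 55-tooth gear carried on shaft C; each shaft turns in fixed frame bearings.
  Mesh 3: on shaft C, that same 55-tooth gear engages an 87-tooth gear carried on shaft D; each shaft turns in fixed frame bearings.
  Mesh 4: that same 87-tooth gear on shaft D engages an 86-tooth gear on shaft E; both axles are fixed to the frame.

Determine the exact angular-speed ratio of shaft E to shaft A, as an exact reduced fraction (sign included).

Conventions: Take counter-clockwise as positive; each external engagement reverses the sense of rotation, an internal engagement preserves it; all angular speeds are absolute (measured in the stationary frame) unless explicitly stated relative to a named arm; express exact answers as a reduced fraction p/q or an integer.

93/86

class = fixed-axis compound train [4 meshes; 4 ratios multiply, 4 sense flips]
mesh 1 [93T→93T]: running ratio 1, sense −
mesh 2 [93T→55T]: running ratio 93/55, sense +
mesh 3 [55T→87T]: running ratio 31/29, sense −
mesh 4 [87T→86T]: running ratio 93/86, sense +
ω_out/ω_in = 93/86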